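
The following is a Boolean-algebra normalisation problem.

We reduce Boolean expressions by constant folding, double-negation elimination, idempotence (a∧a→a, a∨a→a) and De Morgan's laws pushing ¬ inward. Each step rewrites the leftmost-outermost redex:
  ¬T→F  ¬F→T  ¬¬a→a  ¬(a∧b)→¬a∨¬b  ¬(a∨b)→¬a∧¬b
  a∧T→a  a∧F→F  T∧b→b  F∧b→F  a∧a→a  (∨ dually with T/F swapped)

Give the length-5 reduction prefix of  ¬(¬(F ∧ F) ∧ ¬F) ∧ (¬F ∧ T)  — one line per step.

Answer: after 5 steps: F ∧ (¬F ∧ T)

Derivation:
  start: ¬(¬(F ∧ F) ∧ ¬F) ∧ (¬F ∧ T)
  →1  (¬¬(F ∧ F) ∨ ¬¬F) ∧ (¬F ∧ T)
  →2  ((F ∧ F) ∨ ¬¬F) ∧ (¬F ∧ T)
  →3  (F ∨ ¬¬F) ∧ (¬F ∧ T)
  →4  ¬¬F ∧ (¬F ∧ T)
  →5  F ∧ (¬F ∧ T)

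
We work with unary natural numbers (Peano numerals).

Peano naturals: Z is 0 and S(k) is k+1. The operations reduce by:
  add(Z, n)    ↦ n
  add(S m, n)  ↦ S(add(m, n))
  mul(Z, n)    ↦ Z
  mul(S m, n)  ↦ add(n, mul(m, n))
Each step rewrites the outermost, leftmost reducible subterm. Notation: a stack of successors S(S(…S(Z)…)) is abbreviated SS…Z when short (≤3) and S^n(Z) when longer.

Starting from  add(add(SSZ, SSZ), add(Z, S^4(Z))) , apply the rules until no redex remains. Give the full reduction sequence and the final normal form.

Answer: normal form = S^8(Z)  (in 9 steps)

Derivation:
  start: add(add(SSZ, SSZ), add(Z, S^4(Z)))
  step 1: add(S(add(SZ, SSZ)), add(Z, S^4(Z)))
  step 2: S(add(add(SZ, SSZ), add(Z, S^4(Z))))
  step 3: S(add(S(add(Z, SSZ)), add(Z, S^4(Z))))
  step 4: S(S(add(add(Z, SSZ), add(Z, S^4(Z)))))
  step 5: S(S(add(SSZ, add(Z, S^4(Z)))))
  step 6: S(S(S(add(SZ, add(Z, S^4(Z))))))
  step 7: S(S(S(S(add(Z, add(Z, S^4(Z)))))))
  step 8: S(S(S(S(add(Z, S^4(Z))))))
  step 9: S^8(Z)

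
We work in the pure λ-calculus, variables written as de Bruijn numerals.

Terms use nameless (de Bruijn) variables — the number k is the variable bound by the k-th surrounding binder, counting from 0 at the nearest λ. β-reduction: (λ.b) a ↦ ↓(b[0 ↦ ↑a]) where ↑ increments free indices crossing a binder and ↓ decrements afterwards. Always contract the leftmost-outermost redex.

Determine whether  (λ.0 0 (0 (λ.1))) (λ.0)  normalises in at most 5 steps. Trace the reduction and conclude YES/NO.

  start: (λ.0 0 (0 (λ.1))) (λ.0)
  [1] (λ.0) (λ.0) ((λ.0) (λ.λ.0))
  [2] (λ.0) ((λ.0) (λ.λ.0))
  [3] (λ.0) (λ.λ.0)
  [4] λ.λ.0

Answer: YES — reaches normal form λ.λ.0 in 4 ≤ 5 steps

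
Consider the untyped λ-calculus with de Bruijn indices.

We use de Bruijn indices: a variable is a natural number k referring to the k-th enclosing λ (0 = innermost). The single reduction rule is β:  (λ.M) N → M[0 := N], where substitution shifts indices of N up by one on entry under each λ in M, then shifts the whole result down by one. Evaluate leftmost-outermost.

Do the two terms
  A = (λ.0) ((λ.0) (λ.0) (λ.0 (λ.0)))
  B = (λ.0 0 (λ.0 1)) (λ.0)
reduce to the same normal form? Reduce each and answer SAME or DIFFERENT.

Term A:
  start: (λ.0) ((λ.0) (λ.0) (λ.0 (λ.0)))
  [1] (λ.0) (λ.0) (λ.0 (λ.0))
  [2] (λ.0) (λ.0 (λ.0))
  [3] λ.0 (λ.0)

Term B:
  start: (λ.0 0 (λ.0 1)) (λ.0)
  [1] (λ.0) (λ.0) (λ.0 (λ.0))
  [2] (λ.0) (λ.0 (λ.0))
  [3] λ.0 (λ.0)

Answer: SAME — A ⇓ λ.0 (λ.0), B ⇓ λ.0 (λ.0)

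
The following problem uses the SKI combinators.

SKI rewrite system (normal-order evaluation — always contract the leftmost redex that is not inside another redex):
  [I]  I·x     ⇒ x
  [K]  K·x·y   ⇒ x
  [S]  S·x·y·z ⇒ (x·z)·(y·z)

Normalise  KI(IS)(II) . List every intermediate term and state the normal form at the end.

  start: KI(IS)(II)
  step 1: I(II)
  step 2: II
  step 3: I

Answer: normal form = I  (in 3 steps)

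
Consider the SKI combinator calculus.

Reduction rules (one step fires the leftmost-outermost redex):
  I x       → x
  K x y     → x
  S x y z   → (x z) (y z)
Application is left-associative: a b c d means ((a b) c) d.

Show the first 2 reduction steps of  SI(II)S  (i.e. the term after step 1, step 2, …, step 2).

  start: SI(II)S
  [1] IS(IIS)
  [2] S(IIS)

Answer: after 2 steps: S(IIS)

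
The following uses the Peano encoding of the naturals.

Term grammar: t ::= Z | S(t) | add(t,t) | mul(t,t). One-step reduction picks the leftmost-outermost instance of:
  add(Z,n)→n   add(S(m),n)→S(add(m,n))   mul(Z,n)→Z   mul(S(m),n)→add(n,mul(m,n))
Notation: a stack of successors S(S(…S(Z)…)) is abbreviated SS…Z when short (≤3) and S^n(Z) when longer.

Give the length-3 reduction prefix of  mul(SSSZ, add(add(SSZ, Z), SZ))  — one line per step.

Answer: after 3 steps: add(S(add(add(SZ, Z), SZ)), mul(SSZ, add(add(SSZ, Z), SZ)))

Working:
  start: mul(SSSZ, add(add(SSZ, Z), SZ))
  →1  add(add(add(SSZ, Z), SZ), mul(SSZ, add(add(SSZ, Z), SZ)))
  →2  add(add(S(add(SZ, Z)), SZ), mul(SSZ, add(add(SSZ, Z), SZ)))
  →3  add(S(add(add(SZ, Z), SZ)), mul(SSZ, add(add(SSZ, Z), SZ)))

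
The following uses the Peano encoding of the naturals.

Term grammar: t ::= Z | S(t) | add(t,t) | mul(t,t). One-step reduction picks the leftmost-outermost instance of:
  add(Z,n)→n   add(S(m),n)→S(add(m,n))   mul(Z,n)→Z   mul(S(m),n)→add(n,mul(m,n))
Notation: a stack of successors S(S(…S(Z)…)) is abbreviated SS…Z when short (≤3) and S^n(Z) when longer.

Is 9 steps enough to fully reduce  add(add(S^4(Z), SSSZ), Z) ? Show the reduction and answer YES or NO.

  start: add(add(S^4(Z), SSSZ), Z)
  step 1: add(S(add(SSSZ, SSSZ)), Z)
  step 2: S(add(add(SSSZ, SSSZ), Z))
  step 3: S(add(S(add(SSZ, SSSZ)), Z))
  step 4: S(S(add(add(SSZ, SSSZ), Z)))
  step 5: S(S(add(S(add(SZ, SSSZ)), Z)))
  step 6: S(S(S(add(add(SZ, SSSZ), Z))))
  step 7: S(S(S(add(S(add(Z, SSSZ)), Z))))
  step 8: S(S(S(S(add(add(Z, SSSZ), Z)))))
  step 9: S(S(S(S(add(SSSZ, Z)))))

Answer: NO — after 9 steps the term is S(S(S(S(add(SSSZ, Z))))), not yet normal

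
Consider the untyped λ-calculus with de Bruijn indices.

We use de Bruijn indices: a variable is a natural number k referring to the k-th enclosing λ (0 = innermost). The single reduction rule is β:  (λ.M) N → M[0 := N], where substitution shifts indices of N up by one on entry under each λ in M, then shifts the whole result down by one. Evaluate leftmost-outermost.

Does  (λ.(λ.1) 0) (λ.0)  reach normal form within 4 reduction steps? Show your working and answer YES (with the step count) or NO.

  start: (λ.(λ.1) 0) (λ.0)
  [1] (λ.λ.0) (λ.0)
  [2] λ.0

Answer: YES — reaches normal form λ.0 in 2 ≤ 4 steps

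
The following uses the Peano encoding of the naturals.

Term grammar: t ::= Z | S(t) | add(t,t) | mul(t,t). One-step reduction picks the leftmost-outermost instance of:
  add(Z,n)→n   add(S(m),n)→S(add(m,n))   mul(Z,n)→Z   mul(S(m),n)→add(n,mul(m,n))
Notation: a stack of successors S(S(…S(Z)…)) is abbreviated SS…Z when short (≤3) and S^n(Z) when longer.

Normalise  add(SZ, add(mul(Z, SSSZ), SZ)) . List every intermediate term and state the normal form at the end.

  start: add(SZ, add(mul(Z, SSSZ), SZ))
  →1  S(add(Z, add(mul(Z, SSSZ), SZ)))
  →2  S(add(mul(Z, SSSZ), SZ))
  →3  S(add(Z, SZ))
  →4  SSZ

Answer: normal form = SSZ  (in 4 steps)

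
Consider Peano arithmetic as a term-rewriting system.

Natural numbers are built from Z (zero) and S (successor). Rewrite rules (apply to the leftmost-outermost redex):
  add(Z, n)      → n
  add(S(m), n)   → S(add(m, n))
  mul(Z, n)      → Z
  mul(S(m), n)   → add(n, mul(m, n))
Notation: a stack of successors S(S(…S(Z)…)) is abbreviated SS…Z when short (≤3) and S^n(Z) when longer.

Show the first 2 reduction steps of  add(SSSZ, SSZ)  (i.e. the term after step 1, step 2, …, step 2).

Answer: after 2 steps: S(S(add(SZ, SSZ)))

Working:
  start: add(SSSZ, SSZ)
  step 1: S(add(SSZ, SSZ))
  step 2: S(S(add(SZ, SSZ)))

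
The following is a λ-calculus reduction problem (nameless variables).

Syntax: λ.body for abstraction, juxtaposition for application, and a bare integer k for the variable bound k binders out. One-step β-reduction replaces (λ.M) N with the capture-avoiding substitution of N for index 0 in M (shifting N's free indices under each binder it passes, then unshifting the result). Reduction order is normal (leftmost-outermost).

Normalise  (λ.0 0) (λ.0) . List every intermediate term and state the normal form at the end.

  start: (λ.0 0) (λ.0)
  [1] (λ.0) (λ.0)
  [2] λ.0

Answer: normal form = λ.0  (in 2 steps)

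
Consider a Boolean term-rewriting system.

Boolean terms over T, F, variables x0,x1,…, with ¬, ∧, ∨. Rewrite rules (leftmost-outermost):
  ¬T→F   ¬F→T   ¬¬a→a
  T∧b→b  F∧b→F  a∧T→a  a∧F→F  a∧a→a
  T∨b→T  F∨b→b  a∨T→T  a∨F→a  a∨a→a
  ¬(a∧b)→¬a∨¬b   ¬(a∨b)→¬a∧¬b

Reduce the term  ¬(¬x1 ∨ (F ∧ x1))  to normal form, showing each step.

Answer: normal form = x1  (in 6 steps)

Working:
  start: ¬(¬x1 ∨ (F ∧ x1))
  [1] ¬¬x1 ∧ ¬(F ∧ x1)
  [2] x1 ∧ ¬(F ∧ x1)
  [3] x1 ∧ (¬F ∨ ¬x1)
  [4] x1 ∧ (T ∨ ¬x1)
  [5] x1 ∧ T
  [6] x1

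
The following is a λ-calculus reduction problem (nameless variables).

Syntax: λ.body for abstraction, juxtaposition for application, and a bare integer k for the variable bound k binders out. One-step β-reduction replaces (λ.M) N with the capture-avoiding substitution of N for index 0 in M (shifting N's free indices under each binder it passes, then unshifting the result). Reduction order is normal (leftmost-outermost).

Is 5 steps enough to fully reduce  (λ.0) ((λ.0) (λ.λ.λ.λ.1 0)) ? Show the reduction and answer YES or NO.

  start: (λ.0) ((λ.0) (λ.λ.λ.λ.1 0))
  →1  (λ.0) (λ.λ.λ.λ.1 0)
  →2  λ.λ.λ.λ.1 0

Answer: YES — reaches normal form λ.λ.λ.λ.1 0 in 2 ≤ 5 steps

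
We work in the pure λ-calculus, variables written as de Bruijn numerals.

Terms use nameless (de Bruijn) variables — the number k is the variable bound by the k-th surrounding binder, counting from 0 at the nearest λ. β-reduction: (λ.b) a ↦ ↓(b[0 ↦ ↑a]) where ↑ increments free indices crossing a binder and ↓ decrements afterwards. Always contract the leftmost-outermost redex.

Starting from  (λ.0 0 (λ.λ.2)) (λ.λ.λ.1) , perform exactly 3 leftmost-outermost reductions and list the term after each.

  start: (λ.0 0 (λ.λ.2)) (λ.λ.λ.1)
  step 1: (λ.λ.λ.1) (λ.λ.λ.1) (λ.λ.λ.λ.λ.1)
  step 2: (λ.λ.1) (λ.λ.λ.λ.λ.1)
  step 3: λ.λ.λ.λ.λ.λ.1

Answer: after 3 steps: λ.λ.λ.λ.λ.λ.1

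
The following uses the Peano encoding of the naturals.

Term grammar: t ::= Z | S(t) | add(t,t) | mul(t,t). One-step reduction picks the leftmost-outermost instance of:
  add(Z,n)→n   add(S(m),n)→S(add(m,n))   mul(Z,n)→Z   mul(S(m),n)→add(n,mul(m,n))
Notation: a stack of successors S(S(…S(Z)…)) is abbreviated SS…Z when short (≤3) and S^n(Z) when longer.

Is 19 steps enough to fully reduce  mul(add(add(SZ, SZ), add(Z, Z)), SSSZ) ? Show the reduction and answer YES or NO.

  start: mul(add(add(SZ, SZ), add(Z, Z)), SSSZ)
  →1  mul(add(S(add(Z, SZ)), add(Z, Z)), SSSZ)
  →2  mul(S(add(add(Z, SZ), add(Z, Z))), SSSZ)
  →3  add(SSSZ, mul(add(add(Z, SZ), add(Z, Z)), SSSZ))
  →4  S(add(SSZ, mul(add(add(Z, SZ), add(Z, Z)), SSSZ)))
  →5  S(S(add(SZ, mul(add(add(Z, SZ), add(Z, Z)), SSSZ))))
  →6  S(S(S(add(Z, mul(add(add(Z, SZ), add(Z, Z)), SSSZ)))))
  →7  S(S(S(mul(add(add(Z, SZ), add(Z, Z)), SSSZ))))
  →8  S(S(S(mul(add(SZ, add(Z, Z)), SSSZ))))
  →9  S(S(S(mul(S(add(Z, add(Z, Z))), SSSZ))))
  →10  S(S(S(add(SSSZ, mul(add(Z, add(Z, Z)), SSSZ)))))
  →11  S(S(S(S(add(SSZ, mul(add(Z, add(Z, Z)), SSSZ))))))
  →12  S(S(S(S(S(add(SZ, mul(add(Z, add(Z, Z)), SSSZ)))))))
  →13  S(S(S(S(S(S(add(Z, mul(add(Z, add(Z, Z)), SSSZ))))))))
  →14  S(S(S(S(S(S(mul(add(Z, add(Z, Z)), SSSZ)))))))
  →15  S(S(S(S(S(S(mul(add(Z, Z), SSSZ)))))))
  →16  S(S(S(S(S(S(mul(Z, SSSZ)))))))
  →17  S^6(Z)

Answer: YES — reaches normal form S^6(Z) in 17 ≤ 19 steps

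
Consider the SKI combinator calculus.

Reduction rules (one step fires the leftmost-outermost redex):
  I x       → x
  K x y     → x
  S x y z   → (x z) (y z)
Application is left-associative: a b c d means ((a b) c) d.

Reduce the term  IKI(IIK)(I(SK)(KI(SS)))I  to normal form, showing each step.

  start: IKI(IIK)(I(SK)(KI(SS)))I
  step 1: KI(IIK)(I(SK)(KI(SS)))I
  step 2: I(I(SK)(KI(SS)))I
  step 3: I(SK)(KI(SS))I
  step 4: SK(KI(SS))I
  step 5: KI(KI(SS)I)
  step 6: I

Answer: normal form = I  (in 6 steps)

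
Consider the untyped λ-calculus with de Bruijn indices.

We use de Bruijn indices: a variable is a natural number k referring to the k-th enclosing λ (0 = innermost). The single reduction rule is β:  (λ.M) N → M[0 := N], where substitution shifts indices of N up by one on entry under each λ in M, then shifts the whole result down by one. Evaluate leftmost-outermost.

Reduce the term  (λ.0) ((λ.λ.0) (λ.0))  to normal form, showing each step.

Answer: normal form = λ.0  (in 2 steps)

Working:
  start: (λ.0) ((λ.λ.0) (λ.0))
  [1] (λ.λ.0) (λ.0)
  [2] λ.0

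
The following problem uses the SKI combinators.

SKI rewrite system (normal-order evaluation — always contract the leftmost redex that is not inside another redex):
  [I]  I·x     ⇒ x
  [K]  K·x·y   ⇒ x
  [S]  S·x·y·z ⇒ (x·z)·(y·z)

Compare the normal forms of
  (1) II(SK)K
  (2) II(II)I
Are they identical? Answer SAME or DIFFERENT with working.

Term A:
  start: II(SK)K
  →1  I(SK)K
  →2  SKK

Term B:
  start: II(II)I
  →1  I(II)I
  →2  III
  →3  II
  →4  I

Answer: DIFFERENT — A ⇓ SKK, B ⇓ I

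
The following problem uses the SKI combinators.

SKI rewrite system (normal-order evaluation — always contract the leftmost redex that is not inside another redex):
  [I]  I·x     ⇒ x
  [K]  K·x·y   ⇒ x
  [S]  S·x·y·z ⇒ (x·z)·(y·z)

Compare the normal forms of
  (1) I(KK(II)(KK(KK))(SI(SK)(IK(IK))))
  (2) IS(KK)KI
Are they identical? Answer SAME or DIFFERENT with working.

Answer: DIFFERENT — A ⇓ K, B ⇓ K(KI)

Derivation:
Term A:
  start: I(KK(II)(KK(KK))(SI(SK)(IK(IK))))
  [1] KK(II)(KK(KK))(SI(SK)(IK(IK)))
  [2] K(KK(KK))(SI(SK)(IK(IK)))
  [3] KK(KK)
  [4] K

Term B:
  start: IS(KK)KI
  [1] S(KK)KI
  [2] KKI(KI)
  [3] K(KI)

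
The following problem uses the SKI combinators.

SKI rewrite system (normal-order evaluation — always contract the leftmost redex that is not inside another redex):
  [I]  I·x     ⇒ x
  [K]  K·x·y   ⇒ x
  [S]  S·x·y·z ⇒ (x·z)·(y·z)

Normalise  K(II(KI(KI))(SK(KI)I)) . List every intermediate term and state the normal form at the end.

  start: K(II(KI(KI))(SK(KI)I))
  →1  K(I(KI(KI))(SK(KI)I))
  →2  K(KI(KI)(SK(KI)I))
  →3  K(I(SK(KI)I))
  →4  K(SK(KI)I)
  →5  K(KI(KII))
  →6  KI

Answer: normal form = KI  (in 6 steps)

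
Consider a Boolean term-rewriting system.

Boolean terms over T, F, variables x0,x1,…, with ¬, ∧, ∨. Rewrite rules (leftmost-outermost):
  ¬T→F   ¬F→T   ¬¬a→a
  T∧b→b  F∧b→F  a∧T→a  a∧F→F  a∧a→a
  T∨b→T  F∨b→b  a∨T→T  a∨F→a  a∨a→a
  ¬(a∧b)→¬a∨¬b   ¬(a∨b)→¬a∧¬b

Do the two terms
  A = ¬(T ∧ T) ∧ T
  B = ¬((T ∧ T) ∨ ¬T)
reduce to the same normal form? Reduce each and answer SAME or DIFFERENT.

Answer: SAME — A ⇓ F, B ⇓ F

Reduction:
Term A:
  start: ¬(T ∧ T) ∧ T
  →1  ¬(T ∧ T)
  →2  ¬T ∨ ¬T
  →3  ¬T
  →4  F

Term B:
  start: ¬((T ∧ T) ∨ ¬T)
  →1  ¬(T ∧ T) ∧ ¬¬T
  →2  (¬T ∨ ¬T) ∧ ¬¬T
  →3  ¬T ∧ ¬¬T
  →4  F ∧ ¬¬T
  →5  F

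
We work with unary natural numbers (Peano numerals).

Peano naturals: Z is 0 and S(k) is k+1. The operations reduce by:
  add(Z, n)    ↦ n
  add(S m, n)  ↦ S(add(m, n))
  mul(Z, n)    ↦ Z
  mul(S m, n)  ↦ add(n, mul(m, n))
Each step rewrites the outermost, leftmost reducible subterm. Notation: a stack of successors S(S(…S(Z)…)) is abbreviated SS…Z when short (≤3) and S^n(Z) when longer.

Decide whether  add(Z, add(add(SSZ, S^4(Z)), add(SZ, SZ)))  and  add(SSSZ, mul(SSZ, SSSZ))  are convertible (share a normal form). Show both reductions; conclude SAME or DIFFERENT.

Answer: DIFFERENT — A ⇓ S^8(Z), B ⇓ S^9(Z)

Reduction:
Term A:
  start: add(Z, add(add(SSZ, S^4(Z)), add(SZ, SZ)))
  step 1: add(add(SSZ, S^4(Z)), add(SZ, SZ))
  step 2: add(S(add(SZ, S^4(Z))), add(SZ, SZ))
  step 3: S(add(add(SZ, S^4(Z)), add(SZ, SZ)))
  step 4: S(add(S(add(Z, S^4(Z))), add(SZ, SZ)))
  step 5: S(S(add(add(Z, S^4(Z)), add(SZ, SZ))))
  step 6: S(S(add(S^4(Z), add(SZ, SZ))))
  step 7: S(S(S(add(SSSZ, add(SZ, SZ)))))
  step 8: S(S(S(S(add(SSZ, add(SZ, SZ))))))
  step 9: S(S(S(S(S(add(SZ, add(SZ, SZ)))))))
  step 10: S(S(S(S(S(S(add(Z, add(SZ, SZ))))))))
  step 11: S(S(S(S(S(S(add(SZ, SZ)))))))
  step 12: S(S(S(S(S(S(S(add(Z, SZ))))))))
  step 13: S^8(Z)

Term B:
  start: add(SSSZ, mul(SSZ, SSSZ))
  step 1: S(add(SSZ, mul(SSZ, SSSZ)))
  step 2: S(S(add(SZ, mul(SSZ, SSSZ))))
  step 3: S(S(S(add(Z, mul(SSZ, SSSZ)))))
  step 4: S(S(S(mul(SSZ, SSSZ))))
  step 5: S(S(S(add(SSSZ, mul(SZ, SSSZ)))))
  step 6: S(S(S(S(add(SSZ, mul(SZ, SSSZ))))))
  step 7: S(S(S(S(S(add(SZ, mul(SZ, SSSZ)))))))
  step 8: S(S(S(S(S(S(add(Z, mul(SZ, SSSZ))))))))
  step 9: S(S(S(S(S(S(mul(SZ, SSSZ)))))))
  step 10: S(S(S(S(S(S(add(SSSZ, mul(Z, SSSZ))))))))
  step 11: S(S(S(S(S(S(S(add(SSZ, mul(Z, SSSZ)))))))))
  step 12: S(S(S(S(S(S(S(S(add(SZ, mul(Z, SSSZ))))))))))
  step 13: S(S(S(S(S(S(S(S(S(add(Z, mul(Z, SSSZ)))))))))))
  step 14: S(S(S(S(S(S(S(S(S(mul(Z, SSSZ))))))))))
  step 15: S^9(Z)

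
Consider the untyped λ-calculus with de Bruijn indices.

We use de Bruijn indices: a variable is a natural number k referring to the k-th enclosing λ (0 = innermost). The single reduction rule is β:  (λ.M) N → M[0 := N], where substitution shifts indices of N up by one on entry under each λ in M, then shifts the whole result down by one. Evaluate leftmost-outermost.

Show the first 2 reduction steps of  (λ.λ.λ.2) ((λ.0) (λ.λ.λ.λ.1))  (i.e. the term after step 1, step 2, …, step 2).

  start: (λ.λ.λ.2) ((λ.0) (λ.λ.λ.λ.1))
  step 1: λ.λ.(λ.0) (λ.λ.λ.λ.1)
  step 2: λ.λ.λ.λ.λ.λ.1

Answer: after 2 steps: λ.λ.λ.λ.λ.λ.1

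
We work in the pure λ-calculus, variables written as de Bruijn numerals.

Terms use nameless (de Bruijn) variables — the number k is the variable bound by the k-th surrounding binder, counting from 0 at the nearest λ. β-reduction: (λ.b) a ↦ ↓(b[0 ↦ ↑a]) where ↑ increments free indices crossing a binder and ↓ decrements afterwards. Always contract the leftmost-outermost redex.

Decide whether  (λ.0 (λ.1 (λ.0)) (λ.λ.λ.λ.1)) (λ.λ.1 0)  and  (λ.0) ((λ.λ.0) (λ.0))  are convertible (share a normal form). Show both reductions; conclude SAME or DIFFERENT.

Answer: SAME — A ⇓ λ.0, B ⇓ λ.0

Reduction:
Term A:
  start: (λ.0 (λ.1 (λ.0)) (λ.λ.λ.λ.1)) (λ.λ.1 0)
  →1  (λ.λ.1 0) (λ.(λ.λ.1 0) (λ.0)) (λ.λ.λ.λ.1)
  →2  (λ.(λ.(λ.λ.1 0) (λ.0)) 0) (λ.λ.λ.λ.1)
  →3  (λ.(λ.λ.1 0) (λ.0)) (λ.λ.λ.λ.1)
  →4  (λ.λ.1 0) (λ.0)
  →5  λ.(λ.0) 0
  →6  λ.0

Term B:
  start: (λ.0) ((λ.λ.0) (λ.0))
  →1  (λ.λ.0) (λ.0)
  →2  λ.0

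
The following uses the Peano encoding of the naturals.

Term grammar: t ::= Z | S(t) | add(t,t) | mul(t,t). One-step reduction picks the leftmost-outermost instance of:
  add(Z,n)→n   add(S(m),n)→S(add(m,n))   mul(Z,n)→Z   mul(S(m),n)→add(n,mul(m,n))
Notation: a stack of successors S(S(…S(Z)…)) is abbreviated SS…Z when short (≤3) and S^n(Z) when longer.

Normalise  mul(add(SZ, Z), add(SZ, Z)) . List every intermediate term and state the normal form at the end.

  start: mul(add(SZ, Z), add(SZ, Z))
  →1  mul(S(add(Z, Z)), add(SZ, Z))
  →2  add(add(SZ, Z), mul(add(Z, Z), add(SZ, Z)))
  →3  add(S(add(Z, Z)), mul(add(Z, Z), add(SZ, Z)))
  →4  S(add(add(Z, Z), mul(add(Z, Z), add(SZ, Z))))
  →5  S(add(Z, mul(add(Z, Z), add(SZ, Z))))
  →6  S(mul(add(Z, Z), add(SZ, Z)))
  →7  S(mul(Z, add(SZ, Z)))
  →8  SZ

Answer: normal form = SZ  (in 8 steps)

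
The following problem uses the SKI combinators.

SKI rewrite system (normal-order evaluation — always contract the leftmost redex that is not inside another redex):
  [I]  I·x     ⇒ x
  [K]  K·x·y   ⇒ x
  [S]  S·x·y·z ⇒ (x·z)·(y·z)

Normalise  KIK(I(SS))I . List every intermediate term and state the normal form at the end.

Answer: normal form = SSI  (in 3 steps)

Reduction:
  start: KIK(I(SS))I
  step 1: I(I(SS))I
  step 2: I(SS)I
  step 3: SSI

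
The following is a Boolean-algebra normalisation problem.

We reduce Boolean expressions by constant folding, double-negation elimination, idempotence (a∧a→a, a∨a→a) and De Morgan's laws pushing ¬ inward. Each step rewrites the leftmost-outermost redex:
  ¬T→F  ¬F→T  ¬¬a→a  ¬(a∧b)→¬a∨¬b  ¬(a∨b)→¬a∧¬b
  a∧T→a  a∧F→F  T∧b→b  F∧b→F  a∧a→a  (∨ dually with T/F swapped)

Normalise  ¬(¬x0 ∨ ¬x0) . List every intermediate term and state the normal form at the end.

Answer: normal form = x0  (in 3 steps)

Derivation:
  start: ¬(¬x0 ∨ ¬x0)
  →1  ¬¬x0 ∧ ¬¬x0
  →2  ¬¬x0
  →3  x0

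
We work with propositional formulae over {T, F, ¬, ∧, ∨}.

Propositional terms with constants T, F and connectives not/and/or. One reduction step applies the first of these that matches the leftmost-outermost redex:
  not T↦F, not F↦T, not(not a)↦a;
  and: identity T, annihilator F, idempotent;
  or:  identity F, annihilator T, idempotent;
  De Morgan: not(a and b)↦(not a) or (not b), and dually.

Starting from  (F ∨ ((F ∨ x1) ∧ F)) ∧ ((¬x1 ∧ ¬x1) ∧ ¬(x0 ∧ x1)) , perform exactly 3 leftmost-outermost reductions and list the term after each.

Answer: after 3 steps: F

Derivation:
  start: (F ∨ ((F ∨ x1) ∧ F)) ∧ ((¬x1 ∧ ¬x1) ∧ ¬(x0 ∧ x1))
  →1  ((F ∨ x1) ∧ F) ∧ ((¬x1 ∧ ¬x1) ∧ ¬(x0 ∧ x1))
  →2  F ∧ ((¬x1 ∧ ¬x1) ∧ ¬(x0 ∧ x1))
  →3  F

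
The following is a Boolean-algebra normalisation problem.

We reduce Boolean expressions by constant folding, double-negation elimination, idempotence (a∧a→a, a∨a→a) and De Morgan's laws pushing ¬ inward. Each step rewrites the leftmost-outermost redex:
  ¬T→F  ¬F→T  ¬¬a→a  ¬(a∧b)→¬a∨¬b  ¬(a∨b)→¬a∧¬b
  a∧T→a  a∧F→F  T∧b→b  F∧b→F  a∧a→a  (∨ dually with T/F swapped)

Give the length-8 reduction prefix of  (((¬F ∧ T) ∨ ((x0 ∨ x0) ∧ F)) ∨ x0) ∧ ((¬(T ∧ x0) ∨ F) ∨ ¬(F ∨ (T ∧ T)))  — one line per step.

  start: (((¬F ∧ T) ∨ ((x0 ∨ x0) ∧ F)) ∨ x0) ∧ ((¬(T ∧ x0) ∨ F) ∨ ¬(F ∨ (T ∧ T)))
  →1  ((¬F ∨ ((x0 ∨ x0) ∧ F)) ∨ x0) ∧ ((¬(T ∧ x0) ∨ F) ∨ ¬(F ∨ (T ∧ T)))
  →2  ((T ∨ ((x0 ∨ x0) ∧ F)) ∨ x0) ∧ ((¬(T ∧ x0) ∨ F) ∨ ¬(F ∨ (T ∧ T)))
  →3  (T ∨ x0) ∧ ((¬(T ∧ x0) ∨ F) ∨ ¬(F ∨ (T ∧ T)))
  →4  T ∧ ((¬(T ∧ x0) ∨ F) ∨ ¬(F ∨ (T ∧ T)))
  →5  (¬(T ∧ x0) ∨ F) ∨ ¬(F ∨ (T ∧ T))
  →6  ¬(T ∧ x0) ∨ ¬(F ∨ (T ∧ T))
  →7  (¬T ∨ ¬x0) ∨ ¬(F ∨ (T ∧ T))
  →8  (F ∨ ¬x0) ∨ ¬(F ∨ (T ∧ T))

Answer: after 8 steps: (F ∨ ¬x0) ∨ ¬(F ∨ (T ∧ T))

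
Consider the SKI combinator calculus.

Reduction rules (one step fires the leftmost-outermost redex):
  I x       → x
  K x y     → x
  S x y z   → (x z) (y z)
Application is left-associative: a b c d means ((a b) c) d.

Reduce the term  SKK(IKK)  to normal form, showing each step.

Answer: normal form = KK  (in 3 steps)

Derivation:
  start: SKK(IKK)
  step 1: K(IKK)(K(IKK))
  step 2: IKK
  step 3: KK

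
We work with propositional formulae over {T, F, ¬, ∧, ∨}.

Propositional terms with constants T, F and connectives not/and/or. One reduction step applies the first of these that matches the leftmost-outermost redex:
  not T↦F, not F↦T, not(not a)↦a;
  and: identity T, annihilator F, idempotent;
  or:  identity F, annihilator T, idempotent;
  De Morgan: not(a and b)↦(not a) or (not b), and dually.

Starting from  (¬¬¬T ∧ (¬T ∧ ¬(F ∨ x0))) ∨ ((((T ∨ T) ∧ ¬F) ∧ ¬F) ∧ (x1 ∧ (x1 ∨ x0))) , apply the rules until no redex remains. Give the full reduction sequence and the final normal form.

Answer: normal form = x1 ∧ (x1 ∨ x0)  (in 9 steps)

Reduction:
  start: (¬¬¬T ∧ (¬T ∧ ¬(F ∨ x0))) ∨ ((((T ∨ T) ∧ ¬F) ∧ ¬F) ∧ (x1 ∧ (x1 ∨ x0)))
  step 1: (¬T ∧ (¬T ∧ ¬(F ∨ x0))) ∨ ((((T ∨ T) ∧ ¬F) ∧ ¬F) ∧ (x1 ∧ (x1 ∨ x0)))
  step 2: (F ∧ (¬T ∧ ¬(F ∨ x0))) ∨ ((((T ∨ T) ∧ ¬F) ∧ ¬F) ∧ (x1 ∧ (x1 ∨ x0)))
  step 3: F ∨ ((((T ∨ T) ∧ ¬F) ∧ ¬F) ∧ (x1 ∧ (x1 ∨ x0)))
  step 4: (((T ∨ T) ∧ ¬F) ∧ ¬F) ∧ (x1 ∧ (x1 ∨ x0))
  step 5: ((T ∧ ¬F) ∧ ¬F) ∧ (x1 ∧ (x1 ∨ x0))
  step 6: (¬F ∧ ¬F) ∧ (x1 ∧ (x1 ∨ x0))
  step 7: ¬F ∧ (x1 ∧ (x1 ∨ x0))
  step 8: T ∧ (x1 ∧ (x1 ∨ x0))
  step 9: x1 ∧ (x1 ∨ x0)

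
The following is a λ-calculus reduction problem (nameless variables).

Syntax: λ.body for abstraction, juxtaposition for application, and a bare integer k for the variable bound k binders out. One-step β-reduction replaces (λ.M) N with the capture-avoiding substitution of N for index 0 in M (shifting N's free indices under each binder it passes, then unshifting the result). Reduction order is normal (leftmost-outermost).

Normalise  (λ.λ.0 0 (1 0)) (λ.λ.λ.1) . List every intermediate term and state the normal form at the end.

  start: (λ.λ.0 0 (1 0)) (λ.λ.λ.1)
  step 1: λ.0 0 ((λ.λ.λ.1) 0)
  step 2: λ.0 0 (λ.λ.1)

Answer: normal form = λ.0 0 (λ.λ.1)  (in 2 steps)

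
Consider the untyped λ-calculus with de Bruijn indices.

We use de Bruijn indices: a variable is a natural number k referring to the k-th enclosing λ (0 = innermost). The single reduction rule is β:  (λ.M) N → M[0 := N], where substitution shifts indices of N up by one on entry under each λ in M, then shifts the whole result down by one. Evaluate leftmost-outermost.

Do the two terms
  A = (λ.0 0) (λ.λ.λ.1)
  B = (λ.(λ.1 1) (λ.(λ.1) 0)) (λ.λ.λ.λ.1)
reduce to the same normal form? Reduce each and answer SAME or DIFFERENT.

Term A:
  start: (λ.0 0) (λ.λ.λ.1)
  step 1: (λ.λ.λ.1) (λ.λ.λ.1)
  step 2: λ.λ.1

Term B:
  start: (λ.(λ.1 1) (λ.(λ.1) 0)) (λ.λ.λ.λ.1)
  step 1: (λ.(λ.λ.λ.λ.1) (λ.λ.λ.λ.1)) (λ.(λ.1) 0)
  step 2: (λ.λ.λ.λ.1) (λ.λ.λ.λ.1)
  step 3: λ.λ.λ.1

Answer: DIFFERENT — A ⇓ λ.λ.1, B ⇓ λ.λ.λ.1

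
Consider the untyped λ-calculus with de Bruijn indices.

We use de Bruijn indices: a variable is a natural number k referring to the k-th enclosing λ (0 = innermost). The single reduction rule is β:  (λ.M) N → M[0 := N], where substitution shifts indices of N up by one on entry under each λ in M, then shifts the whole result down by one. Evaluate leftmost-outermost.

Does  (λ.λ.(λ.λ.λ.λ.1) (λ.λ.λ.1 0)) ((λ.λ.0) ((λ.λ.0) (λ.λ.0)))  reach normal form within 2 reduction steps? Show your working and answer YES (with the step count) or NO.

Answer: YES — reaches normal form λ.λ.λ.λ.1 in 2 ≤ 2 steps

Reduction:
  start: (λ.λ.(λ.λ.λ.λ.1) (λ.λ.λ.1 0)) ((λ.λ.0) ((λ.λ.0) (λ.λ.0)))
  step 1: λ.(λ.λ.λ.λ.1) (λ.λ.λ.1 0)
  step 2: λ.λ.λ.λ.1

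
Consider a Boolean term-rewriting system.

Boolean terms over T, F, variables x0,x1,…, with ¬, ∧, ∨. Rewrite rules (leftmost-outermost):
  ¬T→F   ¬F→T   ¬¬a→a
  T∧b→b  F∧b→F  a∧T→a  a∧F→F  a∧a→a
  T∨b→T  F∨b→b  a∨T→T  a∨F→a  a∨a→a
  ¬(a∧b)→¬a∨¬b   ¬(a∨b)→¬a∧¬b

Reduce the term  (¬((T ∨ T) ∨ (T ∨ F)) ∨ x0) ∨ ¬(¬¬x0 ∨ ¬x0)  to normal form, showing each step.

Answer: normal form = x0 ∨ (¬x0 ∧ x0)  (in 9 steps)

Working:
  start: (¬((T ∨ T) ∨ (T ∨ F)) ∨ x0) ∨ ¬(¬¬x0 ∨ ¬x0)
  step 1: ((¬(T ∨ T) ∧ ¬(T ∨ F)) ∨ x0) ∨ ¬(¬¬x0 ∨ ¬x0)
  step 2: (((¬T ∧ ¬T) ∧ ¬(T ∨ F)) ∨ x0) ∨ ¬(¬¬x0 ∨ ¬x0)
  step 3: ((¬T ∧ ¬(T ∨ F)) ∨ x0) ∨ ¬(¬¬x0 ∨ ¬x0)
  step 4: ((F ∧ ¬(T ∨ F)) ∨ x0) ∨ ¬(¬¬x0 ∨ ¬x0)
  step 5: (F ∨ x0) ∨ ¬(¬¬x0 ∨ ¬x0)
  step 6: x0 ∨ ¬(¬¬x0 ∨ ¬x0)
  step 7: x0 ∨ (¬¬¬x0 ∧ ¬¬x0)
  step 8: x0 ∨ (¬x0 ∧ ¬¬x0)
  step 9: x0 ∨ (¬x0 ∧ x0)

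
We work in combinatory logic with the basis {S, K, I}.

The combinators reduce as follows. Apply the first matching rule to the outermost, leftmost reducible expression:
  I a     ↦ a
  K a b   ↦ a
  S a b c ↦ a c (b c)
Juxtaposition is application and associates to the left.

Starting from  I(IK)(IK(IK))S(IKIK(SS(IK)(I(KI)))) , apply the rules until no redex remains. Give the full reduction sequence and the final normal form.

Answer: normal form = K  (in 6 steps)

Derivation:
  start: I(IK)(IK(IK))S(IKIK(SS(IK)(I(KI))))
  [1] IK(IK(IK))S(IKIK(SS(IK)(I(KI))))
  [2] K(IK(IK))S(IKIK(SS(IK)(I(KI))))
  [3] IK(IK)(IKIK(SS(IK)(I(KI))))
  [4] K(IK)(IKIK(SS(IK)(I(KI))))
  [5] IK
  [6] K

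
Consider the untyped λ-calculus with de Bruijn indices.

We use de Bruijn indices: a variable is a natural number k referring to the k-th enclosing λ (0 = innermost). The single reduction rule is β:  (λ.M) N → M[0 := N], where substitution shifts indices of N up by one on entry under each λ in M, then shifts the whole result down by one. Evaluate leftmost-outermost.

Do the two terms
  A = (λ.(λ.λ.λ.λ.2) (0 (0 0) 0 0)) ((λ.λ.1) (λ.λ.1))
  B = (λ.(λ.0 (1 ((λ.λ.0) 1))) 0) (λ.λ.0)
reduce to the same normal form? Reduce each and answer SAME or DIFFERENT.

Term A:
  start: (λ.(λ.λ.λ.λ.2) (0 (0 0) 0 0)) ((λ.λ.1) (λ.λ.1))
  step 1: (λ.λ.λ.λ.2) ((λ.λ.1) (λ.λ.1) ((λ.λ.1) (λ.λ.1) ((λ.λ.1) (λ.λ.1))) ((λ.λ.1) (λ.λ.1)) ((λ.λ.1) (λ.λ.1)))
  step 2: λ.λ.λ.2

Term B:
  start: (λ.(λ.0 (1 ((λ.λ.0) 1))) 0) (λ.λ.0)
  step 1: (λ.0 ((λ.λ.0) ((λ.λ.0) (λ.λ.0)))) (λ.λ.0)
  step 2: (λ.λ.0) ((λ.λ.0) ((λ.λ.0) (λ.λ.0)))
  step 3: λ.0

Answer: DIFFERENT — A ⇓ λ.λ.λ.2, B ⇓ λ.0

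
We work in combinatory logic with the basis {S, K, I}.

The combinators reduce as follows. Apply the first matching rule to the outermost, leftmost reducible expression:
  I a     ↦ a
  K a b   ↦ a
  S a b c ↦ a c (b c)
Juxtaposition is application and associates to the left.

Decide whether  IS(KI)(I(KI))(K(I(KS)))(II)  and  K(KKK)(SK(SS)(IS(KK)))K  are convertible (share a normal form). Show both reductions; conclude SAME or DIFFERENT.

Term A:
  start: IS(KI)(I(KI))(K(I(KS)))(II)
  step 1: S(KI)(I(KI))(K(I(KS)))(II)
  step 2: KI(K(I(KS)))(I(KI)(K(I(KS))))(II)
  step 3: I(I(KI)(K(I(KS))))(II)
  step 4: I(KI)(K(I(KS)))(II)
  step 5: KI(K(I(KS)))(II)
  step 6: I(II)
  step 7: II
  step 8: I

Term B:
  start: K(KKK)(SK(SS)(IS(KK)))K
  step 1: KKKK
  step 2: KK

Answer: DIFFERENT — A ⇓ I, B ⇓ KK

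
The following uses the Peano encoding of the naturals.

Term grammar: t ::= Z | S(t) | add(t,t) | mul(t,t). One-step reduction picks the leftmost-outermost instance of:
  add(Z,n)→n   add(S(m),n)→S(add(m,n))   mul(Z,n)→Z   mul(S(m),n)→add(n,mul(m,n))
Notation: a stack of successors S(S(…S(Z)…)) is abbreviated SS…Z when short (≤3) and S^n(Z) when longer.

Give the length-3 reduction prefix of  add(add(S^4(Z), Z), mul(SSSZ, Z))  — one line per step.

Answer: after 3 steps: S(add(S(add(SSZ, Z)), mul(SSSZ, Z)))

Working:
  start: add(add(S^4(Z), Z), mul(SSSZ, Z))
  [1] add(S(add(SSSZ, Z)), mul(SSSZ, Z))
  [2] S(add(add(SSSZ, Z), mul(SSSZ, Z)))
  [3] S(add(S(add(SSZ, Z)), mul(SSSZ, Z)))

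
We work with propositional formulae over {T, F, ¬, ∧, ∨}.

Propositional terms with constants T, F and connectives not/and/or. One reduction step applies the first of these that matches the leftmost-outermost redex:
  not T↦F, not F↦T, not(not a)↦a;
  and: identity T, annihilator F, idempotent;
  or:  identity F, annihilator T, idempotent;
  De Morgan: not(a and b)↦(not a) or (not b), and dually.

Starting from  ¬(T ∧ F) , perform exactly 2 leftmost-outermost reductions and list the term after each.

Answer: after 2 steps: F ∨ ¬F

Reduction:
  start: ¬(T ∧ F)
  [1] ¬T ∨ ¬F
  [2] F ∨ ¬F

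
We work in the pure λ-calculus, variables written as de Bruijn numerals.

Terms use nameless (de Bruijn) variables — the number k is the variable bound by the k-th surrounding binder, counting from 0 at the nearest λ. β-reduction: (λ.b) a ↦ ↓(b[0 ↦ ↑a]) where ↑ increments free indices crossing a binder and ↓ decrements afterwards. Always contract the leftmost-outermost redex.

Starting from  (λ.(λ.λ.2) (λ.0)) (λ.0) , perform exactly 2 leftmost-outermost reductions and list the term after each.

  start: (λ.(λ.λ.2) (λ.0)) (λ.0)
  [1] (λ.λ.λ.0) (λ.0)
  [2] λ.λ.0

Answer: after 2 steps: λ.λ.0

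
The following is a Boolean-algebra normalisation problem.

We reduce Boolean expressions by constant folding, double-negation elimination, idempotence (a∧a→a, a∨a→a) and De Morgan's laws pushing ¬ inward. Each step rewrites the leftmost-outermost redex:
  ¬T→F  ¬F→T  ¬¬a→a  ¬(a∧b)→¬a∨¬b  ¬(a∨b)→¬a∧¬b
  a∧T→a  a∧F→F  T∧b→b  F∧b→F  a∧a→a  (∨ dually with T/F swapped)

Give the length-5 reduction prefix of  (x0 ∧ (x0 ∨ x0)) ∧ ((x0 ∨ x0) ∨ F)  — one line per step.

  start: (x0 ∧ (x0 ∨ x0)) ∧ ((x0 ∨ x0) ∨ F)
  [1] (x0 ∧ x0) ∧ ((x0 ∨ x0) ∨ F)
  [2] x0 ∧ ((x0 ∨ x0) ∨ F)
  [3] x0 ∧ (x0 ∨ x0)
  [4] x0 ∧ x0
  [5] x0

Answer: after 5 steps: x0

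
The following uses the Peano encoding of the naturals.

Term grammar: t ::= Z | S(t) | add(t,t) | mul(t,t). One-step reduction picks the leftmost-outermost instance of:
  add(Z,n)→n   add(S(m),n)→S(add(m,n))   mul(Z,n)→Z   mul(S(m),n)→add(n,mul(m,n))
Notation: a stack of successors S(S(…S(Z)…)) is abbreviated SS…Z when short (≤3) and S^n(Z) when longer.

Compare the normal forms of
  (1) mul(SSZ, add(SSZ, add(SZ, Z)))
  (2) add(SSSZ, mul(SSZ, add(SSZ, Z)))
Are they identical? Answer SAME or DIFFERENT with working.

Answer: DIFFERENT — A ⇓ S^6(Z), B ⇓ S^7(Z)

Derivation:
Term A:
  start: mul(SSZ, add(SSZ, add(SZ, Z)))
  →1  add(add(SSZ, add(SZ, Z)), mul(SZ, add(SSZ, add(SZ, Z))))
  →2  add(S(add(SZ, add(SZ, Z))), mul(SZ, add(SSZ, add(SZ, Z))))
  →3  S(add(add(SZ, add(SZ, Z)), mul(SZ, add(SSZ, add(SZ, Z)))))
  →4  S(add(S(add(Z, add(SZ, Z))), mul(SZ, add(SSZ, add(SZ, Z)))))
  →5  S(S(add(add(Z, add(SZ, Z)), mul(SZ, add(SSZ, add(SZ, Z))))))
  →6  S(S(add(add(SZ, Z), mul(SZ, add(SSZ, add(SZ, Z))))))
  →7  S(S(add(S(add(Z, Z)), mul(SZ, add(SSZ, add(SZ, Z))))))
  →8  S(S(S(add(add(Z, Z), mul(SZ, add(SSZ, add(SZ, Z)))))))
  →9  S(S(S(add(Z, mul(SZ, add(SSZ, add(SZ, Z)))))))
  →10  S(S(S(mul(SZ, add(SSZ, add(SZ, Z))))))
  →11  S(S(S(add(add(SSZ, add(SZ, Z)), mul(Z, add(SSZ, add(SZ, Z)))))))
  →12  S(S(S(add(S(add(SZ, add(SZ, Z))), mul(Z, add(SSZ, add(SZ, Z)))))))
  →13  S(S(S(S(add(add(SZ, add(SZ, Z)), mul(Z, add(SSZ, add(SZ, Z))))))))
  →14  S(S(S(S(add(S(add(Z, add(SZ, Z))), mul(Z, add(SSZ, add(SZ, Z))))))))
  →15  S(S(S(S(S(add(add(Z, add(SZ, Z)), mul(Z, add(SSZ, add(SZ, Z)))))))))
  →16  S(S(S(S(S(add(add(SZ, Z), mul(Z, add(SSZ, add(SZ, Z)))))))))
  →17  S(S(S(S(S(add(S(add(Z, Z)), mul(Z, add(SSZ, add(SZ, Z)))))))))
  →18  S(S(S(S(S(S(add(add(Z, Z), mul(Z, add(SSZ, add(SZ, Z))))))))))
  →19  S(S(S(S(S(S(add(Z, mul(Z, add(SSZ, add(SZ, Z))))))))))
  →20  S(S(S(S(S(S(mul(Z, add(SSZ, add(SZ, Z)))))))))
  →21  S^6(Z)

Term B:
  start: add(SSSZ, mul(SSZ, add(SSZ, Z)))
  →1  S(add(SSZ, mul(SSZ, add(SSZ, Z))))
  →2  S(S(add(SZ, mul(SSZ, add(SSZ, Z)))))
  →3  S(S(S(add(Z, mul(SSZ, add(SSZ, Z))))))
  →4  S(S(S(mul(SSZ, add(SSZ, Z)))))
  →5  S(S(S(add(add(SSZ, Z), mul(SZ, add(SSZ, Z))))))
  →6  S(S(S(add(S(add(SZ, Z)), mul(SZ, add(SSZ, Z))))))
  →7  S(S(S(S(add(add(SZ, Z), mul(SZ, add(SSZ, Z)))))))
  →8  S(S(S(S(add(S(add(Z, Z)), mul(SZ, add(SSZ, Z)))))))
  →9  S(S(S(S(S(add(add(Z, Z), mul(SZ, add(SSZ, Z))))))))
  →10  S(S(S(S(S(add(Z, mul(SZ, add(SSZ, Z))))))))
  →11  S(S(S(S(S(mul(SZ, add(SSZ, Z)))))))
  →12  S(S(S(S(S(add(add(SSZ, Z), mul(Z, add(SSZ, Z))))))))
  →13  S(S(S(S(S(add(S(add(SZ, Z)), mul(Z, add(SSZ, Z))))))))
  →14  S(S(S(S(S(S(add(add(SZ, Z), mul(Z, add(SSZ, Z)))))))))
  →15  S(S(S(S(S(S(add(S(add(Z, Z)), mul(Z, add(SSZ, Z)))))))))
  →16  S(S(S(S(S(S(S(add(add(Z, Z), mul(Z, add(SSZ, Z))))))))))
  →17  S(S(S(S(S(S(S(add(Z, mul(Z, add(SSZ, Z))))))))))
  →18  S(S(S(S(S(S(S(mul(Z, add(SSZ, Z)))))))))
  →19  S^7(Z)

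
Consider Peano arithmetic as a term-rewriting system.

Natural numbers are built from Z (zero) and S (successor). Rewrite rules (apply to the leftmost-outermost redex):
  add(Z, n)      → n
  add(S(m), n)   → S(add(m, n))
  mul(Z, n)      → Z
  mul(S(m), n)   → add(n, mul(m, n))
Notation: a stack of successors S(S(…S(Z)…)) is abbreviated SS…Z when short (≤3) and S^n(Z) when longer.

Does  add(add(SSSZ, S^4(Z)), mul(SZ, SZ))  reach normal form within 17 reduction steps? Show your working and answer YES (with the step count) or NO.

Answer: YES — reaches normal form S^8(Z) in 16 ≤ 17 steps

Reduction:
  start: add(add(SSSZ, S^4(Z)), mul(SZ, SZ))
  step 1: add(S(add(SSZ, S^4(Z))), mul(SZ, SZ))
  step 2: S(add(add(SSZ, S^4(Z)), mul(SZ, SZ)))
  step 3: S(add(S(add(SZ, S^4(Z))), mul(SZ, SZ)))
  step 4: S(S(add(add(SZ, S^4(Z)), mul(SZ, SZ))))
  step 5: S(S(add(S(add(Z, S^4(Z))), mul(SZ, SZ))))
  step 6: S(S(S(add(add(Z, S^4(Z)), mul(SZ, SZ)))))
  step 7: S(S(S(add(S^4(Z), mul(SZ, SZ)))))
  step 8: S(S(S(S(add(SSSZ, mul(SZ, SZ))))))
  step 9: S(S(S(S(S(add(SSZ, mul(SZ, SZ)))))))
  step 10: S(S(S(S(S(S(add(SZ, mul(SZ, SZ))))))))
  step 11: S(S(S(S(S(S(S(add(Z, mul(SZ, SZ)))))))))
  step 12: S(S(S(S(S(S(S(mul(SZ, SZ))))))))
  step 13: S(S(S(S(S(S(S(add(SZ, mul(Z, SZ)))))))))
  step 14: S(S(S(S(S(S(S(S(add(Z, mul(Z, SZ))))))))))
  step 15: S(S(S(S(S(S(S(S(mul(Z, SZ)))))))))
  step 16: S^8(Z)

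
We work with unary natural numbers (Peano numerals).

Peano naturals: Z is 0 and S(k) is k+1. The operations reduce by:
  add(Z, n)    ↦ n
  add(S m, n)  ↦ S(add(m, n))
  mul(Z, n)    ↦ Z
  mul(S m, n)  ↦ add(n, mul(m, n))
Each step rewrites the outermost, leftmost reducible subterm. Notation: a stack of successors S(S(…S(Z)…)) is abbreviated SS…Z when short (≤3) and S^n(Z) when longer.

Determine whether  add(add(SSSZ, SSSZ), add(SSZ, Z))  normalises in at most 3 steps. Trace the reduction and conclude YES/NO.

  start: add(add(SSSZ, SSSZ), add(SSZ, Z))
  [1] add(S(add(SSZ, SSSZ)), add(SSZ, Z))
  [2] S(add(add(SSZ, SSSZ), add(SSZ, Z)))
  [3] S(add(S(add(SZ, SSSZ)), add(SSZ, Z)))

Answer: NO — after 3 steps the term is S(add(S(add(SZ, SSSZ)), add(SSZ, Z))), not yet normal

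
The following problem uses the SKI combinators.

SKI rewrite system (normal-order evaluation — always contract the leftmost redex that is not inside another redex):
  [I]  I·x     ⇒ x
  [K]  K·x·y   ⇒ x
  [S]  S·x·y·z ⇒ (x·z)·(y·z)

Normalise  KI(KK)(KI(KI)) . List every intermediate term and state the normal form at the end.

Answer: normal form = I  (in 3 steps)

Working:
  start: KI(KK)(KI(KI))
  →1  I(KI(KI))
  →2  KI(KI)
  →3  I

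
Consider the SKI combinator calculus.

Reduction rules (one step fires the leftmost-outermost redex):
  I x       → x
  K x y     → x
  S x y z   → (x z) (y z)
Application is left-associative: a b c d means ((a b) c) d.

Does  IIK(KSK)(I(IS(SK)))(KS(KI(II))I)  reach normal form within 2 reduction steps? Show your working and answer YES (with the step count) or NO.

  start: IIK(KSK)(I(IS(SK)))(KS(KI(II))I)
  step 1: IK(KSK)(I(IS(SK)))(KS(KI(II))I)
  step 2: K(KSK)(I(IS(SK)))(KS(KI(II))I)

Answer: NO — after 2 steps the term is K(KSK)(I(IS(SK)))(KS(KI(II))I), not yet normal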